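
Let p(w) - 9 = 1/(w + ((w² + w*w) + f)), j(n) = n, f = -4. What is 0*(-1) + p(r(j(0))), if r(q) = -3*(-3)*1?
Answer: 1504/167 ≈ 9.0060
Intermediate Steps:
r(q) = 9 (r(q) = 9*1 = 9)
p(w) = 9 + 1/(-4 + w + 2*w²) (p(w) = 9 + 1/(w + ((w² + w*w) - 4)) = 9 + 1/(w + ((w² + w²) - 4)) = 9 + 1/(w + (2*w² - 4)) = 9 + 1/(w + (-4 + 2*w²)) = 9 + 1/(-4 + w + 2*w²))
0*(-1) + p(r(j(0))) = 0*(-1) + (-35 + 9*9 + 18*9²)/(-4 + 9 + 2*9²) = 0 + (-35 + 81 + 18*81)/(-4 + 9 + 2*81) = 0 + (-35 + 81 + 1458)/(-4 + 9 + 162) = 0 + 1504/167 = 1504/167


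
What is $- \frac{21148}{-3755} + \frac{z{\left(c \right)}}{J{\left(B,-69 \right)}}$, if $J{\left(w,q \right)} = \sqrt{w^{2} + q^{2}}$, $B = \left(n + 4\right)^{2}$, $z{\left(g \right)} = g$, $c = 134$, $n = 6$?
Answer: $\frac{21148}{3755} + \frac{134 \sqrt{14761}}{14761} \approx 6.7349$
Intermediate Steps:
$B = 100$ ($B = \left(6 + 4\right)^{2} = 10^{2} = 100$)
$J{\left(w,q \right)} = \sqrt{q^{2} + w^{2}}$
$- \frac{21148}{-3755} + \frac{z{\left(c \right)}}{J{\left(B,-69 \right)}} = - \frac{21148}{-3755} + \frac{134}{\sqrt{\left(-69\right)^{2} + 100^{2}}} = \left(-21148\right) \left(- \frac{1}{3755}\right) + \frac{134}{\sqrt{4761 + 10000}} = \frac{21148}{3755} + \frac{134}{\sqrt{14761}} = \frac{21148}{3755} + 134 \frac{\sqrt{14761}}{14761} = \frac{21148}{3755} + \frac{134 \sqrt{14761}}{14761}$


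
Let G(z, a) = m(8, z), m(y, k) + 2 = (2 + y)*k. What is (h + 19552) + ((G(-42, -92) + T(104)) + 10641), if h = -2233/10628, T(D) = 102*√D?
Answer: 316403955/10628 + 204*√26 ≈ 30811.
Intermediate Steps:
m(y, k) = -2 + k*(2 + y) (m(y, k) = -2 + (2 + y)*k = -2 + k*(2 + y))
G(z, a) = -2 + 10*z (G(z, a) = -2 + 2*z + z*8 = -2 + 2*z + 8*z = -2 + 10*z)
h = -2233/10628 (h = -2233*1/10628 = -2233/10628 ≈ -0.21011)
(h + 19552) + ((G(-42, -92) + T(104)) + 10641) = (-2233/10628 + 19552) + (((-2 + 10*(-42)) + 102*√104) + 10641) = 207796423/10628 + (((-2 - 420) + 102*(2*√26)) + 10641) = 207796423/10628 + ((-422 + 204*√26) + 10641) = 207796423/10628 + (10219 + 204*√26) = 316403955/10628 + 204*√26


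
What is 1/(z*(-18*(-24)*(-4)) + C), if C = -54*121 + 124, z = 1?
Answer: -1/8138 ≈ -0.00012288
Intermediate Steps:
C = -6410 (C = -6534 + 124 = -6410)
1/(z*(-18*(-24)*(-4)) + C) = 1/(1*(-18*(-24)*(-4)) - 6410) = 1/(1*(432*(-4)) - 6410) = 1/(1*(-1728) - 6410) = 1/(-1728 - 6410) = 1/(-8138) = -1/8138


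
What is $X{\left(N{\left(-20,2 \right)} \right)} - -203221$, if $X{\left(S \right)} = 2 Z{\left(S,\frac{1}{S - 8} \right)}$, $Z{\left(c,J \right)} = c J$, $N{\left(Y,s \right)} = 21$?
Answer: $\frac{2641915}{13} \approx 2.0322 \cdot 10^{5}$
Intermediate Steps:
$Z{\left(c,J \right)} = J c$
$X{\left(S \right)} = \frac{2 S}{-8 + S}$ ($X{\left(S \right)} = 2 \frac{S}{S - 8} = 2 \frac{S}{-8 + S} = \frac{2 S}{-8 + S}$)
$X{\left(N{\left(-20,2 \right)} \right)} - -203221 = 2 \cdot 21 \frac{1}{-8 + 21} - -203221 = 2 \cdot 21 \cdot \frac{1}{13} + 203221 = \frac{42}{13} + 203221 = \frac{2641915}{13}$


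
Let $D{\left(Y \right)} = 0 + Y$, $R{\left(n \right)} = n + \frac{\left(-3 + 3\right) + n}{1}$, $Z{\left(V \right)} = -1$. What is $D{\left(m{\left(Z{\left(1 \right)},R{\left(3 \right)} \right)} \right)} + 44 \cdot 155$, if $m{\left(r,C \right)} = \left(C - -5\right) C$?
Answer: $6886$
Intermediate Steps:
$R{\left(n \right)} = 2 n$ ($R{\left(n \right)} = n + \left(0 + n\right) 1 = n + n 1 = n + n = 2 n$)
$m{\left(r,C \right)} = C \left(5 + C\right)$ ($m{\left(r,C \right)} = \left(C + 5\right) C = \left(5 + C\right) C = C \left(5 + C\right)$)
$D{\left(Y \right)} = Y$
$D{\left(m{\left(Z{\left(1 \right)},R{\left(3 \right)} \right)} \right)} + 44 \cdot 155 = 2 \cdot 3 \left(5 + 2 \cdot 3\right) + 44 \cdot 155 = 6 \left(5 + 6\right) + 6820 = 6 \cdot 11 + 6820 = 66 + 6820 = 6886$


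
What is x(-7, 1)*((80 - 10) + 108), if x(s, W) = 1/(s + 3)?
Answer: -89/2 ≈ -44.500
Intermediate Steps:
x(s, W) = 1/(3 + s)
x(-7, 1)*((80 - 10) + 108) = ((80 - 10) + 108)/(3 - 7) = (70 + 108)/(-4) = -1/4*178 = -89/2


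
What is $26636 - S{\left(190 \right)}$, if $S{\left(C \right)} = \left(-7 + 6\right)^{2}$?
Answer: $26635$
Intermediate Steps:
$S{\left(C \right)} = 1$ ($S{\left(C \right)} = \left(-1\right)^{2} = 1$)
$26636 - S{\left(190 \right)} = 26636 - 1 = 26635$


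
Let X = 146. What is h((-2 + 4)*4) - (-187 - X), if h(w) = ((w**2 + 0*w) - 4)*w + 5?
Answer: 818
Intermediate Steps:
h(w) = 5 + w*(-4 + w**2) (h(w) = ((w**2 + 0) - 4)*w + 5 = (w**2 - 4)*w + 5 = (-4 + w**2)*w + 5 = w*(-4 + w**2) + 5 = 5 + w*(-4 + w**2))
h((-2 + 4)*4) - (-187 - X) = (5 + ((-2 + 4)*4)**3 - 4*(-2 + 4)*4) - (-187 - 1*146) = (5 + (2*4)**3 - 8*4) - (-187 - 146) = (5 + 8**3 - 4*8) - 1*(-333) = (5 + 512 - 32) + 333 = 485 + 333 = 818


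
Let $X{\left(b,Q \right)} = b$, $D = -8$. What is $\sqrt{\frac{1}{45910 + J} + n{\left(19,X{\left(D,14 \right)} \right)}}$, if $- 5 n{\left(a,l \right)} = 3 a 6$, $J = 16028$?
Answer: $\frac{i \sqrt{728899838310}}{103230} \approx 8.2704 i$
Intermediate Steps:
$n{\left(a,l \right)} = - \frac{18 a}{5}$ ($n{\left(a,l \right)} = - \frac{3 a 6}{5} = - \frac{18 a}{5}$)
$\sqrt{\frac{1}{45910 + J} + n{\left(19,X{\left(D,14 \right)} \right)}} = \sqrt{\frac{1}{45910 + 16028} - \frac{342}{5}} = \sqrt{\frac{1}{61938} - \frac{342}{5}} = \sqrt{- \frac{21182791}{309690}} = \frac{i \sqrt{728899838310}}{103230}$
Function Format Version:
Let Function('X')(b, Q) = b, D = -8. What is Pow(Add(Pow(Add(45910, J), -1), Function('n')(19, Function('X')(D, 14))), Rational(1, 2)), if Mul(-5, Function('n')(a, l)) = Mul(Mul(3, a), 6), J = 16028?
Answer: Mul(Rational(1, 103230), I, Pow(728899838310, Rational(1, 2))) ≈ Mul(8.2704, I)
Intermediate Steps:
Function('n')(a, l) = Mul(Rational(-18, 5), a) (Function('n')(a, l) = Mul(Rational(-1, 5), Mul(Mul(3, a), 6)) = Mul(Rational(-1, 5), Mul(18, a)) = Mul(Rational(-18, 5), a))
Pow(Add(Pow(Add(45910, J), -1), Function('n')(19, Function('X')(D, 14))), Rational(1, 2)) = Pow(Add(Pow(Add(45910, 16028), -1), Mul(Rational(-18, 5), 19)), Rational(1, 2)) = Pow(Add(Pow(61938, -1), Rational(-342, 5)), Rational(1, 2)) = Pow(Add(Rational(1, 61938), Rational(-342, 5)), Rational(1, 2)) = Pow(Rational(-21182791, 309690), Rational(1, 2)) = Mul(Rational(1, 103230), I, Pow(728899838310, Rational(1, 2)))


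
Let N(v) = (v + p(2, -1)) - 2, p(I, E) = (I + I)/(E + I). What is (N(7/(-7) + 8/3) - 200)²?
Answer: 346921/9 ≈ 38547.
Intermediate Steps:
p(I, E) = 2*I/(E + I) (p(I, E) = (2*I)/(E + I) = 2*I/(E + I))
N(v) = 2 + v (N(v) = (v + 2*2/(-1 + 2)) - 2 = (v + 2*2/1) - 2 = (v + 2*2*1) - 2 = (v + 4) - 2 = (4 + v) - 2 = 2 + v)
(N(7/(-7) + 8/3) - 200)² = ((2 + (7/(-7) + 8/3)) - 200)² = ((2 + (7*(-⅐) + 8*(⅓))) - 200)² = ((2 + (-1 + 8/3)) - 200)² = ((2 + 5/3) - 200)² = (11/3 - 200)² = (-589/3)² = 346921/9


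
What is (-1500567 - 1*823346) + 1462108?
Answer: -861805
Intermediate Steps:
(-1500567 - 1*823346) + 1462108 = (-1500567 - 823346) + 1462108 = -2323913 + 1462108 = -861805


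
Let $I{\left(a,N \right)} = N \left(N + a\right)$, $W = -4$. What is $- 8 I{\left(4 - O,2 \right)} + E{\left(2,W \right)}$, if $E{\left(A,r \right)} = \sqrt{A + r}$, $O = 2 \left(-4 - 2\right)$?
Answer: $-288 + i \sqrt{2} \approx -288.0 + 1.4142 i$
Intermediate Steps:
$O = -12$ ($O = 2 \left(-6\right) = -12$)
$- 8 I{\left(4 - O,2 \right)} + E{\left(2,W \right)} = - 8 \cdot 2 \left(2 + \left(4 - -12\right)\right) + \sqrt{2 - 4} = - 8 \cdot 2 \left(2 + \left(4 + 12\right)\right) + \sqrt{-2} = - 8 \cdot 2 \left(2 + 16\right) + i \sqrt{2} = - 8 \cdot 2 \cdot 18 + i \sqrt{2} = \left(-8\right) 36 + i \sqrt{2} = -288 + i \sqrt{2}$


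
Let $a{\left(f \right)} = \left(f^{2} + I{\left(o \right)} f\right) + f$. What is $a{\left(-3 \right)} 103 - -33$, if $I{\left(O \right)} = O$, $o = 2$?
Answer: $33$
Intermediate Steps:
$a{\left(f \right)} = f^{2} + 3 f$ ($a{\left(f \right)} = \left(f^{2} + 2 f\right) + f = f^{2} + 3 f$)
$a{\left(-3 \right)} 103 - -33 = - 3 \left(3 - 3\right) 103 - -33 = \left(-3\right) 0 \cdot 103 + 33 = 0 \cdot 103 + 33 = 0 + 33 = 33$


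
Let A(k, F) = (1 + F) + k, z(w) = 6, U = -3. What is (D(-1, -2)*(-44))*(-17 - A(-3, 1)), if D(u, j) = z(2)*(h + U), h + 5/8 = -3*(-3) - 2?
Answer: 14256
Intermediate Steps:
h = 51/8 (h = -5/8 + (-3*(-3) - 2) = -5/8 + (9 - 2) = -5/8 + 7 = 51/8 ≈ 6.3750)
D(u, j) = 81/4 (D(u, j) = 6*(51/8 - 3) = 6*(27/8) = 81/4)
A(k, F) = 1 + F + k
(D(-1, -2)*(-44))*(-17 - A(-3, 1)) = ((81/4)*(-44))*(-17 - (1 + 1 - 3)) = -891*(-17 - 1*(-1)) = -891*(-17 + 1) = -891*(-16) = 14256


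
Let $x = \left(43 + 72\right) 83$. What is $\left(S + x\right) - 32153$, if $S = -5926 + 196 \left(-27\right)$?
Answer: $-33826$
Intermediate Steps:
$S = -11218$ ($S = -5926 - 5292 = -11218$)
$x = 9545$ ($x = 115 \cdot 83 = 9545$)
$\left(S + x\right) - 32153 = \left(-11218 + 9545\right) - 32153 = -1673 - 32153 = -33826$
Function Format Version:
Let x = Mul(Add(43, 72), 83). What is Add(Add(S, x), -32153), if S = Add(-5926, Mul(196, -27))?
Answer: -33826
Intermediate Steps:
S = -11218 (S = Add(-5926, -5292) = -11218)
x = 9545 (x = Mul(115, 83) = 9545)
Add(Add(S, x), -32153) = Add(Add(-11218, 9545), -32153) = Add(-1673, -32153) = -33826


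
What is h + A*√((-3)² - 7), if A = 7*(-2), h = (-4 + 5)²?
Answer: 1 - 14*√2 ≈ -18.799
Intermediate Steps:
h = 1 (h = 1² = 1)
A = -14
h + A*√((-3)² - 7) = 1 - 14*√((-3)² - 7) = 1 - 14*√(9 - 7) = 1 - 14*√2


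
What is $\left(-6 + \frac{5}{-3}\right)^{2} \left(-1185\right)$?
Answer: $- \frac{208955}{3} \approx -69652.0$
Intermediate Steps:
$\left(-6 + \frac{5}{-3}\right)^{2} \left(-1185\right) = \left(-6 + 5 \left(- \frac{1}{3}\right)\right)^{2} \left(-1185\right) = \left(-6 - \frac{5}{3}\right)^{2} \left(-1185\right) = \left(- \frac{23}{3}\right)^{2} \left(-1185\right) = \frac{529}{9} \left(-1185\right) = - \frac{208955}{3}$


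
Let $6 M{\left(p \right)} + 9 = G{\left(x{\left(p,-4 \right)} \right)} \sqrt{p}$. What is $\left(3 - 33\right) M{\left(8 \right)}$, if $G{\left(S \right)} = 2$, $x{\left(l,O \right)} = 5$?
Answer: $45 - 20 \sqrt{2} \approx 16.716$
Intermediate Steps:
$M{\left(p \right)} = - \frac{3}{2} + \frac{\sqrt{p}}{3}$ ($M{\left(p \right)} = - \frac{3}{2} + \frac{2 \sqrt{p}}{6} = - \frac{3}{2} + \frac{\sqrt{p}}{3}$)
$\left(3 - 33\right) M{\left(8 \right)} = \left(3 - 33\right) \left(- \frac{3}{2} + \frac{\sqrt{8}}{3}\right) = - 30 \left(- \frac{3}{2} + \frac{2 \sqrt{2}}{3}\right) = 45 - 20 \sqrt{2}$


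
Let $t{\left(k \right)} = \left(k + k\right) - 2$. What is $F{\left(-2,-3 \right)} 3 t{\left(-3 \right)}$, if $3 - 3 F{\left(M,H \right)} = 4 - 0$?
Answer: $8$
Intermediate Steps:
$F{\left(M,H \right)} = - \frac{1}{3}$ ($F{\left(M,H \right)} = 1 - \frac{4 - 0}{3} = 1 - \frac{4 + 0}{3} = 1 - \frac{4}{3} = - \frac{1}{3}$)
$t{\left(k \right)} = -2 + 2 k$ ($t{\left(k \right)} = 2 k - 2 = -2 + 2 k$)
$F{\left(-2,-3 \right)} 3 t{\left(-3 \right)} = \left(- \frac{1}{3}\right) 3 \left(-2 + 2 \left(-3\right)\right) = - (-2 - 6) = \left(-1\right) \left(-8\right) = 8$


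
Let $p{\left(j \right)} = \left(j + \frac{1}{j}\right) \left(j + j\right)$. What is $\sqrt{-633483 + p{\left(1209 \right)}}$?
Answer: $\sqrt{2289881} \approx 1513.2$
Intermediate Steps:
$p{\left(j \right)} = 2 j \left(j + \frac{1}{j}\right)$ ($p{\left(j \right)} = \left(j + \frac{1}{j}\right) 2 j = 2 j \left(j + \frac{1}{j}\right)$)
$\sqrt{-633483 + p{\left(1209 \right)}} = \sqrt{-633483 + \left(2 + 2 \cdot 1209^{2}\right)} = \sqrt{-633483 + \left(2 + 2 \cdot 1461681\right)} = \sqrt{-633483 + \left(2 + 2923362\right)} = \sqrt{-633483 + 2923364} = \sqrt{2289881}$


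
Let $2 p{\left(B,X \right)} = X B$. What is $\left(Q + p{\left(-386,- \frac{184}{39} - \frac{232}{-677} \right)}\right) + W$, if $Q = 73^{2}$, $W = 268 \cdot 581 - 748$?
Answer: $\frac{4254405827}{26403} \approx 1.6113 \cdot 10^{5}$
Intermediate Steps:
$p{\left(B,X \right)} = \frac{B X}{2}$ ($p{\left(B,X \right)} = \frac{X B}{2} = \frac{B X}{2}$)
$W = 154960$ ($W = 155708 - 748 = 154960$)
$Q = 5329$
$\left(Q + p{\left(-386,- \frac{184}{39} - \frac{232}{-677} \right)}\right) + W = \left(5329 + \frac{1}{2} \left(-386\right) \left(- \frac{184}{39} - \frac{232}{-677}\right)\right) + 154960 = \left(5329 + \frac{1}{2} \left(-386\right) \left(\left(-184\right) \frac{1}{39} - - \frac{232}{677}\right)\right) + 154960 = \left(5329 + \frac{1}{2} \left(-386\right) \left(- \frac{184}{39} + \frac{232}{677}\right)\right) + 154960 = \left(5329 + \frac{1}{2} \left(-386\right) \left(- \frac{115520}{26403}\right)\right) + 154960 = \left(5329 + \frac{22295360}{26403}\right) + 154960 = \frac{162996947}{26403} + 154960 = \frac{4254405827}{26403}$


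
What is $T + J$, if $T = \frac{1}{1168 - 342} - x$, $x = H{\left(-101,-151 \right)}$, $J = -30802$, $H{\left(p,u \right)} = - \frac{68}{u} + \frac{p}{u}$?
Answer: $- \frac{3841949695}{124726} \approx -30803.0$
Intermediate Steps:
$x = \frac{169}{151}$ ($x = \frac{-68 - 101}{-151} = \left(- \frac{1}{151}\right) \left(-169\right) = \frac{169}{151} \approx 1.1192$)
$T = - \frac{139443}{124726}$ ($T = \frac{1}{1168 - 342} - \frac{169}{151} = \frac{1}{826} - \frac{169}{151} = - \frac{139443}{124726} \approx -1.118$)
$T + J = - \frac{139443}{124726} - 30802 = - \frac{3841949695}{124726}$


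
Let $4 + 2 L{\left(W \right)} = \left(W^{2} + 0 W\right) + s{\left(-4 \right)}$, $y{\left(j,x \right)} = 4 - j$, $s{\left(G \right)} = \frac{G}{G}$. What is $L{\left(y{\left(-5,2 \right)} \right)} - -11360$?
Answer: $11399$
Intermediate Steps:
$s{\left(G \right)} = 1$
$L{\left(W \right)} = - \frac{3}{2} + \frac{W^{2}}{2}$ ($L{\left(W \right)} = -2 + \frac{\left(W^{2} + 0 W\right) + 1}{2} = -2 + \frac{\left(W^{2} + 0\right) + 1}{2} = -2 + \frac{W^{2} + 1}{2} = -2 + \frac{1 + W^{2}}{2} = -2 + \left(\frac{1}{2} + \frac{W^{2}}{2}\right) = - \frac{3}{2} + \frac{W^{2}}{2}$)
$L{\left(y{\left(-5,2 \right)} \right)} - -11360 = \left(- \frac{3}{2} + \frac{\left(4 - -5\right)^{2}}{2}\right) - -11360 = \left(- \frac{3}{2} + \frac{\left(4 + 5\right)^{2}}{2}\right) + 11360 = \left(- \frac{3}{2} + \frac{9^{2}}{2}\right) + 11360 = \left(- \frac{3}{2} + \frac{1}{2} \cdot 81\right) + 11360 = \left(- \frac{3}{2} + \frac{81}{2}\right) + 11360 = 39 + 11360 = 11399$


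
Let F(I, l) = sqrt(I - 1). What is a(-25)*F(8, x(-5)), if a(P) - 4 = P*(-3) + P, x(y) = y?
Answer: 54*sqrt(7) ≈ 142.87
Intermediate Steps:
F(I, l) = sqrt(-1 + I)
a(P) = 4 - 2*P (a(P) = 4 + (P*(-3) + P) = 4 + (-3*P + P) = 4 - 2*P)
a(-25)*F(8, x(-5)) = (4 - 2*(-25))*sqrt(-1 + 8) = (4 + 50)*sqrt(7) = 54*sqrt(7)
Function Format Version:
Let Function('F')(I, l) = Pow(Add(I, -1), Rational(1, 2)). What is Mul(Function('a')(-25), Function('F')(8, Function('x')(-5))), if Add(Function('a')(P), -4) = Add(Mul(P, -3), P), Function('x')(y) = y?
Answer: Mul(54, Pow(7, Rational(1, 2))) ≈ 142.87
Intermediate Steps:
Function('F')(I, l) = Pow(Add(-1, I), Rational(1, 2))
Function('a')(P) = Add(4, Mul(-2, P)) (Function('a')(P) = Add(4, Add(Mul(P, -3), P)) = Add(4, Add(Mul(-3, P), P)) = Add(4, Mul(-2, P)))
Mul(Function('a')(-25), Function('F')(8, Function('x')(-5))) = Mul(Add(4, Mul(-2, -25)), Pow(Add(-1, 8), Rational(1, 2))) = Mul(Add(4, 50), Pow(7, Rational(1, 2))) = Mul(54, Pow(7, Rational(1, 2)))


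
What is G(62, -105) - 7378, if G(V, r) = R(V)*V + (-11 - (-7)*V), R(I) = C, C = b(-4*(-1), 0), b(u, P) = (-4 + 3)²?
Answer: -6893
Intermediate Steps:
b(u, P) = 1 (b(u, P) = (-1)² = 1)
C = 1
R(I) = 1
G(V, r) = -11 + 8*V (G(V, r) = 1*V + (-11 - (-7)*V) = V + (-11 + 7*V) = -11 + 8*V)
G(62, -105) - 7378 = (-11 + 8*62) - 7378 = (-11 + 496) - 7378 = 485 - 7378 = -6893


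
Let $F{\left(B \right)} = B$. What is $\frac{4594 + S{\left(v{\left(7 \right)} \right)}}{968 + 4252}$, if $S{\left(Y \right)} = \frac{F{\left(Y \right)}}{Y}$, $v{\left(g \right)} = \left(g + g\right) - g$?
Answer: $\frac{919}{1044} \approx 0.88027$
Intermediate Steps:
$v{\left(g \right)} = g$ ($v{\left(g \right)} = 2 g - g = g$)
$S{\left(Y \right)} = 1$ ($S{\left(Y \right)} = \frac{Y}{Y} = 1$)
$\frac{4594 + S{\left(v{\left(7 \right)} \right)}}{968 + 4252} = \frac{4594 + 1}{968 + 4252} = \frac{4595}{5220} = 4595 \cdot \frac{1}{5220} = \frac{919}{1044}$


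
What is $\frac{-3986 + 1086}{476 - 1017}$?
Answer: $\frac{2900}{541} \approx 5.3604$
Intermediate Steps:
$\frac{-3986 + 1086}{476 - 1017} = - \frac{2900}{-541} = \left(-2900\right) \left(- \frac{1}{541}\right) = \frac{2900}{541}$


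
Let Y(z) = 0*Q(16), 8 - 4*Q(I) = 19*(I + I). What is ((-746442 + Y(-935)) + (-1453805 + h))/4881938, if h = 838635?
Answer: -680806/2440969 ≈ -0.27891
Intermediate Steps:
Q(I) = 2 - 19*I/2 (Q(I) = 2 - 19*(I + I)/4 = 2 - 19*2*I/4 = 2 - 19*I/2)
Y(z) = 0 (Y(z) = 0*(2 - 19/2*16) = 0*(2 - 152) = 0*(-150) = 0)
((-746442 + Y(-935)) + (-1453805 + h))/4881938 = ((-746442 + 0) + (-1453805 + 838635))/4881938 = (-746442 - 615170)*(1/4881938) = -1361612*1/4881938 = -680806/2440969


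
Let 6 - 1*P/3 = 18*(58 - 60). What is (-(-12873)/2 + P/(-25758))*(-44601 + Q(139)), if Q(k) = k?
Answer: -409522786519/1431 ≈ -2.8618e+8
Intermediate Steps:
P = 126 (P = 18 - 54*(58 - 60) = 18 - 54*(-2) = 18 - 3*(-36) = 18 + 108 = 126)
(-(-12873)/2 + P/(-25758))*(-44601 + Q(139)) = (-(-12873)/2 + 126/(-25758))*(-44601 + 139) = (-(-12873)/2 + 126*(-1/25758))*(-44462) = (-613*(-21/2) - 7/1431)*(-44462) = (12873/2 - 7/1431)*(-44462) = (18421249/2862)*(-44462) = -409522786519/1431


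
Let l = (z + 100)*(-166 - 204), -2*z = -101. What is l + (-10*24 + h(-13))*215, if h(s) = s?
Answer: -110080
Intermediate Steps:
z = 101/2 (z = -1/2*(-101) = 101/2 ≈ 50.500)
l = -55685 (l = (101/2 + 100)*(-166 - 204) = (301/2)*(-370) = -55685)
l + (-10*24 + h(-13))*215 = -55685 + (-10*24 - 13)*215 = -55685 + (-240 - 13)*215 = -55685 - 253*215 = -55685 - 54395 = -110080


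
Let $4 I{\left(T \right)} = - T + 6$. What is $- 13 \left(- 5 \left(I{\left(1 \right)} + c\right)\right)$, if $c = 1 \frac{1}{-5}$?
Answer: $\frac{273}{4} \approx 68.25$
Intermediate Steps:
$I{\left(T \right)} = \frac{3}{2} - \frac{T}{4}$ ($I{\left(T \right)} = \frac{- T + 6}{4} = \frac{6 - T}{4} = \frac{3}{2} - \frac{T}{4}$)
$c = - \frac{1}{5}$ ($c = 1 \left(- \frac{1}{5}\right) = - \frac{1}{5} \approx -0.2$)
$- 13 \left(- 5 \left(I{\left(1 \right)} + c\right)\right) = - 13 \left(- 5 \left(\left(\frac{3}{2} - \frac{1}{4}\right) - \frac{1}{5}\right)\right) = - 13 \left(- 5 \left(\frac{5}{4} - \frac{1}{5}\right)\right) = - 13 \left(\left(-5\right) \frac{21}{20}\right) = \left(-13\right) \left(- \frac{21}{4}\right) = \frac{273}{4}$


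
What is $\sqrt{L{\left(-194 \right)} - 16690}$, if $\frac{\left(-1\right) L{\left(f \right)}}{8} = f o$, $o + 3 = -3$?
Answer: $i \sqrt{26002} \approx 161.25 i$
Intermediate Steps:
$o = -6$ ($o = -3 - 3 = -6$)
$L{\left(f \right)} = 48 f$ ($L{\left(f \right)} = - 8 f \left(-6\right) = - 8 \left(- 6 f\right) = 48 f$)
$\sqrt{L{\left(-194 \right)} - 16690} = \sqrt{48 \left(-194\right) - 16690} = \sqrt{-9312 - 16690} = \sqrt{-26002} = i \sqrt{26002}$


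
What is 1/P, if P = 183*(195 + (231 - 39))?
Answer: 1/70821 ≈ 1.4120e-5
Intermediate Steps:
P = 70821 (P = 183*(195 + 192) = 183*387 = 70821)
1/P = 1/70821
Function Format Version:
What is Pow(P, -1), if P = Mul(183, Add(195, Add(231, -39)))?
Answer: Rational(1, 70821) ≈ 1.4120e-5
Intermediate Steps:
P = 70821 (P = Mul(183, Add(195, 192)) = Mul(183, 387) = 70821)
Pow(P, -1) = Pow(70821, -1) = Rational(1, 70821)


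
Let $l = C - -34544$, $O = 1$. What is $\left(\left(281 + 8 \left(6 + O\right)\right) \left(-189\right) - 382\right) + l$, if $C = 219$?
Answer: $-29312$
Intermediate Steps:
$l = 34763$ ($l = 219 - -34544 = 219 + 34544 = 34763$)
$\left(\left(281 + 8 \left(6 + O\right)\right) \left(-189\right) - 382\right) + l = \left(\left(281 + 8 \left(6 + 1\right)\right) \left(-189\right) - 382\right) + 34763 = \left(\left(281 + 8 \cdot 7\right) \left(-189\right) - 382\right) + 34763 = \left(\left(281 + 56\right) \left(-189\right) - 382\right) + 34763 = \left(337 \left(-189\right) - 382\right) + 34763 = \left(-63693 - 382\right) + 34763 = -64075 + 34763 = -29312$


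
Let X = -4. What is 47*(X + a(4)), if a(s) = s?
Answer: 0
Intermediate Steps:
47*(X + a(4)) = 47*(-4 + 4) = 47*0 = 0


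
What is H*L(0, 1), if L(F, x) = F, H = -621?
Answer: 0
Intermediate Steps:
H*L(0, 1) = -621*0 = 0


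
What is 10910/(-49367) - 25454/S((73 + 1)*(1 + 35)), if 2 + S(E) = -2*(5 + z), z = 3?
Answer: 628195619/444303 ≈ 1413.9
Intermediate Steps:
S(E) = -18 (S(E) = -2 - 2*(5 + 3) = -2 - 2*8 = -2 - 16 = -18)
10910/(-49367) - 25454/S((73 + 1)*(1 + 35)) = 10910/(-49367) - 25454/(-18) = 10910*(-1/49367) - 25454*(-1/18) = -10910/49367 + 12727/9 = 628195619/444303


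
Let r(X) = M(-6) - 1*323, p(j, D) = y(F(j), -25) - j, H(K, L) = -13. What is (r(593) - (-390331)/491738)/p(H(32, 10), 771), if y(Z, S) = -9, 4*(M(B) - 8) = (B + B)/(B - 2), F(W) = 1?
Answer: -617290949/7867808 ≈ -78.458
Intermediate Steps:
M(B) = 8 + B/(2*(-2 + B)) (M(B) = 8 + ((B + B)/(B - 2))/4 = 8 + ((2*B)/(-2 + B))/4 = 8 + (2*B/(-2 + B))/4 = 8 + B/(2*(-2 + B)))
p(j, D) = -9 - j
r(X) = -2517/8 (r(X) = (-32 + 17*(-6))/(2*(-2 - 6)) - 1*323 = (1/2)*(-32 - 102)/(-8) - 323 = (1/2)*(-1/8)*(-134) - 323 = 67/8 - 323 = -2517/8)
(r(593) - (-390331)/491738)/p(H(32, 10), 771) = (-2517/8 - (-390331)/491738)/(-9 - 1*(-13)) = (-2517/8 - (-390331)/491738)/(-9 + 13) = (-2517/8 - 1*(-390331/491738))/4 = (-2517/8 + 390331/491738)*(1/4) = -617290949/1966952*1/4 = -617290949/7867808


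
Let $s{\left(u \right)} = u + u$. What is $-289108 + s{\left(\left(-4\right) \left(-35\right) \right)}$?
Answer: $-288828$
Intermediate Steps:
$s{\left(u \right)} = 2 u$
$-289108 + s{\left(\left(-4\right) \left(-35\right) \right)} = -289108 + 2 \left(\left(-4\right) \left(-35\right)\right) = -289108 + 2 \cdot 140 = -289108 + 280 = -288828$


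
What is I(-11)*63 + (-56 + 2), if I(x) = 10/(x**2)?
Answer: -5904/121 ≈ -48.793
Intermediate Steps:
I(x) = 10/x**2
I(-11)*63 + (-56 + 2) = (10/(-11)**2)*63 + (-56 + 2) = (10*(1/121))*63 - 54 = (10/121)*63 - 54 = 630/121 - 54 = -5904/121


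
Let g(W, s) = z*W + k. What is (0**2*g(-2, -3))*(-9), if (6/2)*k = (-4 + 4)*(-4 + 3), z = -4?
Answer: 0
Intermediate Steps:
k = 0 (k = ((-4 + 4)*(-4 + 3))/3 = (0*(-1))/3 = (1/3)*0 = 0)
g(W, s) = -4*W (g(W, s) = -4*W + 0 = -4*W)
(0**2*g(-2, -3))*(-9) = (0**2*(-4*(-2)))*(-9) = (0*8)*(-9) = 0*(-9) = 0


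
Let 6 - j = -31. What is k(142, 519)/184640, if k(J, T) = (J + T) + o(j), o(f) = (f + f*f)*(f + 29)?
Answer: 93457/184640 ≈ 0.50616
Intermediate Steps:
j = 37 (j = 6 - 1*(-31) = 6 + 31 = 37)
o(f) = (29 + f)*(f + f²) (o(f) = (f + f²)*(29 + f) = (29 + f)*(f + f²))
k(J, T) = 92796 + J + T (k(J, T) = (J + T) + 37*(29 + 37² + 30*37) = (J + T) + 37*(29 + 1369 + 1110) = (J + T) + 37*2508 = (J + T) + 92796 = 92796 + J + T)
k(142, 519)/184640 = (92796 + 142 + 519)/184640 = 93457*(1/184640) = 93457/184640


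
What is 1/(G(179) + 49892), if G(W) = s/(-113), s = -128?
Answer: 113/5637924 ≈ 2.0043e-5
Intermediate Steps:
G(W) = 128/113 (G(W) = -128/(-113) = -128*(-1/113) = 128/113)
1/(G(179) + 49892) = 1/(128/113 + 49892) = 1/(5637924/113) = 113/5637924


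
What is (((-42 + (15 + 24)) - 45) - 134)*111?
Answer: -20202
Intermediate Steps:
(((-42 + (15 + 24)) - 45) - 134)*111 = (((-42 + 39) - 45) - 134)*111 = ((-3 - 45) - 134)*111 = (-48 - 134)*111 = -182*111 = -20202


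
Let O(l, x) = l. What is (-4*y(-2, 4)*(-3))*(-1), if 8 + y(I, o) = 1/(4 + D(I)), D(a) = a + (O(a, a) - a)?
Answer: 90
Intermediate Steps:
D(a) = a (D(a) = a + (a - a) = a + 0 = a)
y(I, o) = -8 + 1/(4 + I)
(-4*y(-2, 4)*(-3))*(-1) = (-4*(-31 - 8*(-2))/(4 - 2)*(-3))*(-1) = (-4*(-31 + 16)/2*(-3))*(-1) = (-2*(-15)*(-3))*(-1) = (-4*(-15/2)*(-3))*(-1) = (30*(-3))*(-1) = -90*(-1) = 90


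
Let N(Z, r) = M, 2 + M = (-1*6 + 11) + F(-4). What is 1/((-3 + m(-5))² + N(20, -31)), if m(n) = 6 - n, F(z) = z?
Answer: 1/63 ≈ 0.015873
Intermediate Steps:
M = -1 (M = -2 + ((-1*6 + 11) - 4) = -2 + ((-6 + 11) - 4) = -2 + (5 - 4) = -2 + 1 = -1)
N(Z, r) = -1
1/((-3 + m(-5))² + N(20, -31)) = 1/((-3 + (6 - 1*(-5)))² - 1) = 1/((-3 + (6 + 5))² - 1) = 1/((-3 + 11)² - 1) = 1/(8² - 1) = 1/(64 - 1) = 1/63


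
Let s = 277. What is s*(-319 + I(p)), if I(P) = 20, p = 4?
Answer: -82823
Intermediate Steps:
s*(-319 + I(p)) = 277*(-319 + 20) = 277*(-299) = -82823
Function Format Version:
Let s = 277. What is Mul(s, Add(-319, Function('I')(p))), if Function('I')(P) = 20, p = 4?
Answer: -82823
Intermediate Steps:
Mul(s, Add(-319, Function('I')(p))) = Mul(277, Add(-319, 20)) = Mul(277, -299) = -82823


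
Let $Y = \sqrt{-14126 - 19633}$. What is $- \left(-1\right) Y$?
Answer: $33 i \sqrt{31} \approx 183.74 i$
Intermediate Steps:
$Y = 33 i \sqrt{31}$ ($Y = \sqrt{-14126 - 19633} = \sqrt{-33759} = 33 i \sqrt{31} \approx 183.74 i$)
$- \left(-1\right) Y = - \left(-1\right) 33 i \sqrt{31} = - \left(-33\right) i \sqrt{31} = 33 i \sqrt{31}$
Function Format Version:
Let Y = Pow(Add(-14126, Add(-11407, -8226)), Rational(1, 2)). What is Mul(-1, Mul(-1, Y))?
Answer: Mul(33, I, Pow(31, Rational(1, 2))) ≈ Mul(183.74, I)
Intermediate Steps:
Y = Mul(33, I, Pow(31, Rational(1, 2))) (Y = Pow(Add(-14126, -19633), Rational(1, 2)) = Pow(-33759, Rational(1, 2)) = Mul(33, I, Pow(31, Rational(1, 2))) ≈ Mul(183.74, I))
Mul(-1, Mul(-1, Y)) = Mul(-1, Mul(-1, Mul(33, I, Pow(31, Rational(1, 2))))) = Mul(-1, Mul(-33, I, Pow(31, Rational(1, 2)))) = Mul(33, I, Pow(31, Rational(1, 2)))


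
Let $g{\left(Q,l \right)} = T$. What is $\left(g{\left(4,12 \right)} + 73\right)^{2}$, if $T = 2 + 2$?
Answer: $5929$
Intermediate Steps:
$T = 4$
$g{\left(Q,l \right)} = 4$
$\left(g{\left(4,12 \right)} + 73\right)^{2} = \left(4 + 73\right)^{2} = 77^{2} = 5929$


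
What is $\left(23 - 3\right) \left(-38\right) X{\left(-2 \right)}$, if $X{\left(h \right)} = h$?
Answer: $1520$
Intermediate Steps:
$\left(23 - 3\right) \left(-38\right) X{\left(-2 \right)} = \left(23 - 3\right) \left(-38\right) \left(-2\right) = 20 \left(-38\right) \left(-2\right) = \left(-760\right) \left(-2\right) = 1520$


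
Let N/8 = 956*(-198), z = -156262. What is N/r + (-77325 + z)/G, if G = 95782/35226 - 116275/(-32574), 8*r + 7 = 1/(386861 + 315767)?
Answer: 3339059795363424953226/1971704226633395 ≈ 1.6935e+6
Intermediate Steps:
r = -4918395/5621024 (r = -7/8 + 1/(8*(386861 + 315767)) = -7/8 + (⅛)/702628 = -7/8 + (⅛)*(1/702628) = -7/8 + 1/5621024 = -4918395/5621024 ≈ -0.87500)
G = 1202651003/191241954 (G = 95782*(1/35226) - 116275*(-1/32574) = 47891/17613 + 116275/32574 = 1202651003/191241954 ≈ 6.2886)
N = -1514304 (N = 8*(956*(-198)) = 8*(-189288) = -1514304)
N/r + (-77325 + z)/G = -1514304/(-4918395/5621024) + (-77325 - 156262)/(1202651003/191241954) = -1514304*(-5621024/4918395) - 233587*191241954/1202651003 = 2837313042432/1639465 - 44671634308998/1202651003 = 3339059795363424953226/1971704226633395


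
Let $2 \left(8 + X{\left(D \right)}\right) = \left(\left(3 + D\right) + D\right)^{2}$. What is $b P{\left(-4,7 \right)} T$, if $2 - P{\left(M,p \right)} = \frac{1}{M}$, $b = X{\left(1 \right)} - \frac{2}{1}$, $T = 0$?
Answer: $0$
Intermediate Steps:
$X{\left(D \right)} = -8 + \frac{\left(3 + 2 D\right)^{2}}{2}$ ($X{\left(D \right)} = -8 + \frac{\left(\left(3 + D\right) + D\right)^{2}}{2} = -8 + \frac{\left(3 + 2 D\right)^{2}}{2}$)
$b = \frac{5}{2}$ ($b = \left(-8 + \frac{\left(3 + 2 \cdot 1\right)^{2}}{2}\right) - \frac{2}{1} = \left(-8 + \frac{\left(3 + 2\right)^{2}}{2}\right) - 2 = \left(-8 + \frac{5^{2}}{2}\right) - 2 = \left(-8 + \frac{1}{2} \cdot 25\right) - 2 = \left(-8 + \frac{25}{2}\right) - 2 = \frac{9}{2} - 2 = \frac{5}{2} \approx 2.5$)
$P{\left(M,p \right)} = 2 - \frac{1}{M}$
$b P{\left(-4,7 \right)} T = \frac{5 \left(2 - \frac{1}{-4}\right)}{2} \cdot 0 = \frac{5 \left(2 - - \frac{1}{4}\right)}{2} \cdot 0 = \frac{5 \left(2 + \frac{1}{4}\right)}{2} \cdot 0 = \frac{5}{2} \cdot \frac{9}{4} \cdot 0 = \frac{45}{8} \cdot 0 = 0$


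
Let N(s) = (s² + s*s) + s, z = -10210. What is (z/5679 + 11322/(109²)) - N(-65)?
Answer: -565811395987/67472199 ≈ -8385.8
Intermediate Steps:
N(s) = s + 2*s² (N(s) = (s² + s²) + s = 2*s² + s = s + 2*s²)
(z/5679 + 11322/(109²)) - N(-65) = (-10210/5679 + 11322/(109²)) - (-65)*(1 + 2*(-65)) = (-10210*1/5679 + 11322/11881) - (-65)*(1 - 130) = (-10210/5679 + 11322*(1/11881)) - (-65)*(-129) = (-10210/5679 + 11322/11881) - 1*8385 = -57007372/67472199 - 8385 = -565811395987/67472199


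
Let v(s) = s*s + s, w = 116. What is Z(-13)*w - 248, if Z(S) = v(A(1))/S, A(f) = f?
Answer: -3456/13 ≈ -265.85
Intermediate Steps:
v(s) = s + s² (v(s) = s² + s = s + s²)
Z(S) = 2/S (Z(S) = (1*(1 + 1))/S = (1*2)/S = 2/S)
Z(-13)*w - 248 = (2/(-13))*116 - 248 = (2*(-1/13))*116 - 248 = -2/13*116 - 248 = -232/13 - 248 = -3456/13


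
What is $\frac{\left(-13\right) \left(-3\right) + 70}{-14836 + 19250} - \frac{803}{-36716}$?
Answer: $\frac{3773243}{81032212} \approx 0.046565$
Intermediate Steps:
$\frac{\left(-13\right) \left(-3\right) + 70}{-14836 + 19250} - \frac{803}{-36716} = \frac{39 + 70}{4414} - - \frac{803}{36716} = 109 \cdot \frac{1}{4414} + \frac{803}{36716} = \frac{109}{4414} + \frac{803}{36716} = \frac{3773243}{81032212}$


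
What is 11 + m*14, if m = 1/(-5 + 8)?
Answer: 47/3 ≈ 15.667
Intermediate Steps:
m = ⅓ (m = 1/3 = ⅓ ≈ 0.33333)
11 + m*14 = 11 + (⅓)*14 = 11 + 14/3 = 47/3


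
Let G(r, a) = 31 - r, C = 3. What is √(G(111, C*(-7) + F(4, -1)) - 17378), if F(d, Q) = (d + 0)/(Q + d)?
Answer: I*√17458 ≈ 132.13*I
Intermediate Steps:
F(d, Q) = d/(Q + d)
√(G(111, C*(-7) + F(4, -1)) - 17378) = √((31 - 1*111) - 17378) = √((31 - 111) - 17378) = √(-80 - 17378) = √(-17458) = I*√17458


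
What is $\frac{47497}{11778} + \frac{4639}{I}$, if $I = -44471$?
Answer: $\frac{2057600945}{523779438} \approx 3.9284$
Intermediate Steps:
$\frac{47497}{11778} + \frac{4639}{I} = \frac{47497}{11778} + \frac{4639}{-44471} = 47497 \cdot \frac{1}{11778} + 4639 \left(- \frac{1}{44471}\right) = \frac{47497}{11778} - \frac{4639}{44471} = \frac{2057600945}{523779438}$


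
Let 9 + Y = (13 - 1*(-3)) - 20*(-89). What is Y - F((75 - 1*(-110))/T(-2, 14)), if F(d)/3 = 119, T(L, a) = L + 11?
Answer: 1430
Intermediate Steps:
T(L, a) = 11 + L
F(d) = 357 (F(d) = 3*119 = 357)
Y = 1787 (Y = -9 + ((13 - 1*(-3)) - 20*(-89)) = -9 + ((13 + 3) + 1780) = -9 + (16 + 1780) = -9 + 1796 = 1787)
Y - F((75 - 1*(-110))/T(-2, 14)) = 1787 - 1*357 = 1787 - 357 = 1430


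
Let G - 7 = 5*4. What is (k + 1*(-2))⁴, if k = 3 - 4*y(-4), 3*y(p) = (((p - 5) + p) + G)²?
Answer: 372052421521/81 ≈ 4.5932e+9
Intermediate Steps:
G = 27 (G = 7 + 5*4 = 7 + 20 = 27)
y(p) = (22 + 2*p)²/3 (y(p) = (((p - 5) + p) + 27)²/3 = (((-5 + p) + p) + 27)²/3 = ((-5 + 2*p) + 27)²/3 = (22 + 2*p)²/3)
k = -775/3 (k = 3 - 16*(11 - 4)²/3 = 3 - 16*7²/3 = 3 - 16*49/3 = 3 - 4*196/3 = 3 - 784/3 = -775/3 ≈ -258.33)
(k + 1*(-2))⁴ = (-775/3 + 1*(-2))⁴ = (-775/3 - 2)⁴ = (-781/3)⁴ = 372052421521/81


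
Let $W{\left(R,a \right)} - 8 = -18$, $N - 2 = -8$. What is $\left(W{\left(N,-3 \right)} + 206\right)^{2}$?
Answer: $38416$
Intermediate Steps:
$N = -6$ ($N = 2 - 8 = -6$)
$W{\left(R,a \right)} = -10$ ($W{\left(R,a \right)} = 8 - 18 = -10$)
$\left(W{\left(N,-3 \right)} + 206\right)^{2} = \left(-10 + 206\right)^{2} = 196^{2} = 38416$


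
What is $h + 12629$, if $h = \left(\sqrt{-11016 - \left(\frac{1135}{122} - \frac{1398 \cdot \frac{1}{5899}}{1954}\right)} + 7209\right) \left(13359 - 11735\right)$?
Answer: $11720045 + \frac{812 i \sqrt{5450748212178749957138}}{351562703} \approx 1.172 \cdot 10^{7} + 1.7052 \cdot 10^{5} i$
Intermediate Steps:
$h = 11707416 + \frac{812 i \sqrt{5450748212178749957138}}{351562703}$ ($h = \left(\sqrt{-11016 - \left(\frac{1135}{122} - 1398 \cdot \frac{1}{5899} \cdot \frac{1}{1954}\right)} + 7209\right) 1624 = \left(\sqrt{-11016 + \left(- \frac{1135}{122} + \frac{1398}{5899} \cdot \frac{1}{1954}\right)} + 7209\right) 1624 = \left(\sqrt{-11016 + \left(- \frac{1135}{122} + \frac{699}{5763323}\right)} + 7209\right) 1624 = \left(\sqrt{-11016 - \frac{6541286327}{703125406}} + 7209\right) 1624 = \left(\sqrt{- \frac{7752170758823}{703125406}} + 7209\right) 1624 = \left(\frac{i \sqrt{5450748212178749957138}}{703125406} + 7209\right) 1624 = \left(7209 + \frac{i \sqrt{5450748212178749957138}}{703125406}\right) 1624 = 11707416 + \frac{812 i \sqrt{5450748212178749957138}}{351562703} \approx 1.1707 \cdot 10^{7} + 1.7052 \cdot 10^{5} i$)
$h + 12629 = \left(11707416 + \frac{812 i \sqrt{5450748212178749957138}}{351562703}\right) + 12629 = 11720045 + \frac{812 i \sqrt{5450748212178749957138}}{351562703}$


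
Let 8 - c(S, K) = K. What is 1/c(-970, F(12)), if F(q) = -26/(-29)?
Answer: 29/206 ≈ 0.14078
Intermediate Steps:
F(q) = 26/29 (F(q) = -26*(-1/29) = 26/29)
c(S, K) = 8 - K
1/c(-970, F(12)) = 1/(8 - 1*26/29) = 1/(8 - 26/29) = 1/(206/29) = 29/206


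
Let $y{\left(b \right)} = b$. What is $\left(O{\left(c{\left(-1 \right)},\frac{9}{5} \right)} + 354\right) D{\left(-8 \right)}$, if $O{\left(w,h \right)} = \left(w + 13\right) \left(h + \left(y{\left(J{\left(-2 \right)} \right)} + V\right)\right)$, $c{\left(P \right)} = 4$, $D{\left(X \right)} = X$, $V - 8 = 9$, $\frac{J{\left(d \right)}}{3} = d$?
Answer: $- \frac{22864}{5} \approx -4572.8$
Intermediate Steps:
$J{\left(d \right)} = 3 d$
$V = 17$ ($V = 8 + 9 = 17$)
$O{\left(w,h \right)} = \left(11 + h\right) \left(13 + w\right)$ ($O{\left(w,h \right)} = \left(w + 13\right) \left(h + \left(3 \left(-2\right) + 17\right)\right) = \left(13 + w\right) \left(h + \left(-6 + 17\right)\right) = \left(13 + w\right) \left(h + 11\right) = \left(13 + w\right) \left(11 + h\right) = \left(11 + h\right) \left(13 + w\right)$)
$\left(O{\left(c{\left(-1 \right)},\frac{9}{5} \right)} + 354\right) D{\left(-8 \right)} = \left(\left(143 + 11 \cdot 4 + 13 \cdot \frac{9}{5} + \frac{9}{5} \cdot 4\right) + 354\right) \left(-8\right) = \left(\left(143 + 44 + 13 \cdot 9 \cdot \frac{1}{5} + 9 \cdot \frac{1}{5} \cdot 4\right) + 354\right) \left(-8\right) = \left(\left(143 + 44 + 13 \cdot \frac{9}{5} + \frac{9}{5} \cdot 4\right) + 354\right) \left(-8\right) = \left(\left(143 + 44 + \frac{117}{5} + \frac{36}{5}\right) + 354\right) \left(-8\right) = \left(\frac{1088}{5} + 354\right) \left(-8\right) = \frac{2858}{5} \left(-8\right) = - \frac{22864}{5}$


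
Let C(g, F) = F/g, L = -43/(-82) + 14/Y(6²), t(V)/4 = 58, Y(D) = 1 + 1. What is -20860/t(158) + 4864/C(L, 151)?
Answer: 54745487/359078 ≈ 152.46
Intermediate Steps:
Y(D) = 2
t(V) = 232 (t(V) = 4*58 = 232)
L = 617/82 (L = -43/(-82) + 14/2 = -43*(-1/82) + 14*(½) = 43/82 + 7 = 617/82 ≈ 7.5244)
-20860/t(158) + 4864/C(L, 151) = -20860/232 + 4864/((151/(617/82))) = -20860*1/232 + 4864/((151*(82/617))) = -5215/58 + 4864/(12382/617) = -5215/58 + 4864*(617/12382) = -5215/58 + 1500544/6191 = 54745487/359078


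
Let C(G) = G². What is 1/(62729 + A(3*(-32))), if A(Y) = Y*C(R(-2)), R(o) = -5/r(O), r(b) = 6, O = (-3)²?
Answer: 3/187987 ≈ 1.5959e-5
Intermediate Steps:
O = 9
R(o) = -⅚ (R(o) = -5/6 = -5*⅙ = -⅚)
A(Y) = 25*Y/36 (A(Y) = Y*(-⅚)² = Y*(25/36) = 25*Y/36)
1/(62729 + A(3*(-32))) = 1/(62729 + 25*(3*(-32))/36) = 1/(62729 + (25/36)*(-96)) = 1/(62729 - 200/3) = 1/(187987/3) = 3/187987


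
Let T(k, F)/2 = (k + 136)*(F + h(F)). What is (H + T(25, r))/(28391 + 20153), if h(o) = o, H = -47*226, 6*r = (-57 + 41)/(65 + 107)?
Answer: -685763/3131088 ≈ -0.21902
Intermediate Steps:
r = -2/129 (r = ((-57 + 41)/(65 + 107))/6 = (-16/172)/6 = (-16*1/172)/6 = (⅙)*(-4/43) = -2/129 ≈ -0.015504)
H = -10622
T(k, F) = 4*F*(136 + k) (T(k, F) = 2*((k + 136)*(F + F)) = 2*((136 + k)*(2*F)) = 2*(2*F*(136 + k)) = 4*F*(136 + k))
(H + T(25, r))/(28391 + 20153) = (-10622 + 4*(-2/129)*(136 + 25))/(28391 + 20153) = (-10622 + 4*(-2/129)*161)/48544 = (-10622 - 1288/129)*(1/48544) = -1371526/129*1/48544 = -685763/3131088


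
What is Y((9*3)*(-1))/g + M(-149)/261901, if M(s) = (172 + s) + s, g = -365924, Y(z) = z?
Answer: -39035097/95835861524 ≈ -0.00040731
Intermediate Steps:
M(s) = 172 + 2*s
Y((9*3)*(-1))/g + M(-149)/261901 = ((9*3)*(-1))/(-365924) + (172 + 2*(-149))/261901 = (27*(-1))*(-1/365924) + (172 - 298)*(1/261901) = -27*(-1/365924) - 126*1/261901 = 27/365924 - 126/261901 = -39035097/95835861524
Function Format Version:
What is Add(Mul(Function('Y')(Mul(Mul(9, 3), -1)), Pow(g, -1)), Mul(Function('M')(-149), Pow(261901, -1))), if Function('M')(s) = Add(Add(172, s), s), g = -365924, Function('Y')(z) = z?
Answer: Rational(-39035097, 95835861524) ≈ -0.00040731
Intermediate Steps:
Function('M')(s) = Add(172, Mul(2, s))
Add(Mul(Function('Y')(Mul(Mul(9, 3), -1)), Pow(g, -1)), Mul(Function('M')(-149), Pow(261901, -1))) = Add(Mul(Mul(Mul(9, 3), -1), Pow(-365924, -1)), Mul(Add(172, Mul(2, -149)), Pow(261901, -1))) = Add(Mul(Mul(27, -1), Rational(-1, 365924)), Mul(Add(172, -298), Rational(1, 261901))) = Add(Mul(-27, Rational(-1, 365924)), Mul(-126, Rational(1, 261901))) = Add(Rational(27, 365924), Rational(-126, 261901)) = Rational(-39035097, 95835861524)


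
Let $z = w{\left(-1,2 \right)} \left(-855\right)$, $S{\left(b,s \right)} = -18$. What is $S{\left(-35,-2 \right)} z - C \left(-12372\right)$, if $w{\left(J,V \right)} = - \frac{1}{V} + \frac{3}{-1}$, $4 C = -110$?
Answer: $-394095$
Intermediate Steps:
$C = - \frac{55}{2}$ ($C = \frac{1}{4} \left(-110\right) = - \frac{55}{2} \approx -27.5$)
$w{\left(J,V \right)} = -3 - \frac{1}{V}$ ($w{\left(J,V \right)} = - \frac{1}{V} + 3 \left(-1\right) = - \frac{1}{V} - 3 = -3 - \frac{1}{V}$)
$z = \frac{5985}{2}$ ($z = \left(-3 - \frac{1}{2}\right) \left(-855\right) = \left(- \frac{7}{2}\right) \left(-855\right) = \frac{5985}{2} \approx 2992.5$)
$S{\left(-35,-2 \right)} z - C \left(-12372\right) = \left(-18\right) \frac{5985}{2} - \left(- \frac{55}{2}\right) \left(-12372\right) = -53865 - 340230 = -394095$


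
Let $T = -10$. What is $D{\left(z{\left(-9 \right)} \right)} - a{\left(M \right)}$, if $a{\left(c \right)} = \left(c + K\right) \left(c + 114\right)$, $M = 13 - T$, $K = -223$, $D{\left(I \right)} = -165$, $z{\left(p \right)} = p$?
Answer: $27235$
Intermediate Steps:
$M = 23$ ($M = 13 - -10 = 13 + 10 = 23$)
$a{\left(c \right)} = \left(-223 + c\right) \left(114 + c\right)$ ($a{\left(c \right)} = \left(c - 223\right) \left(c + 114\right) = \left(-223 + c\right) \left(114 + c\right)$)
$D{\left(z{\left(-9 \right)} \right)} - a{\left(M \right)} = -165 - \left(-25422 + 23^{2} - 2507\right) = -165 - \left(-25422 + 529 - 2507\right) = -165 - -27400 = -165 + 27400 = 27235$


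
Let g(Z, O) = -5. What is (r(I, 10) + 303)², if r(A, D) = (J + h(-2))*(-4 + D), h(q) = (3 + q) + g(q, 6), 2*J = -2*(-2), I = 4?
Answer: 84681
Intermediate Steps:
J = 2 (J = (-2*(-2))/2 = (½)*4 = 2)
h(q) = -2 + q (h(q) = (3 + q) - 5 = -2 + q)
r(A, D) = 8 - 2*D (r(A, D) = (2 + (-2 - 2))*(-4 + D) = (2 - 4)*(-4 + D) = -2*(-4 + D) = 8 - 2*D)
(r(I, 10) + 303)² = ((8 - 2*10) + 303)² = ((8 - 20) + 303)² = (-12 + 303)² = 291² = 84681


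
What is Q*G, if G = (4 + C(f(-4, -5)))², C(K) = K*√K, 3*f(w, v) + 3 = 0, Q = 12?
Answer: 180 - 96*I ≈ 180.0 - 96.0*I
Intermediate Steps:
f(w, v) = -1 (f(w, v) = -1 + (⅓)*0 = -1 + 0 = -1)
C(K) = K^(3/2)
G = (4 - I)² (G = (4 + (-1)^(3/2))² = (4 - I)² ≈ 15.0 - 8.0*I)
Q*G = 12*(4 - I)²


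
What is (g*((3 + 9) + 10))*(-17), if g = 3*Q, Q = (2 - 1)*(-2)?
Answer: 2244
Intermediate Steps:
Q = -2 (Q = 1*(-2) = -2)
g = -6 (g = 3*(-2) = -6)
(g*((3 + 9) + 10))*(-17) = -6*((3 + 9) + 10)*(-17) = -6*(12 + 10)*(-17) = -6*22*(-17) = -132*(-17) = 2244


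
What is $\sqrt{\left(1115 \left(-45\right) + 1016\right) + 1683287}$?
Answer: $4 \sqrt{102133} \approx 1278.3$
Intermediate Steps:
$\sqrt{\left(1115 \left(-45\right) + 1016\right) + 1683287} = \sqrt{\left(-50175 + 1016\right) + 1683287} = \sqrt{-49159 + 1683287} = \sqrt{1634128} = 4 \sqrt{102133}$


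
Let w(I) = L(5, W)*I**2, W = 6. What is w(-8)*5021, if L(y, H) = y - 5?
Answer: 0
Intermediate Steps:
L(y, H) = -5 + y
w(I) = 0 (w(I) = (-5 + 5)*I**2 = 0*I**2 = 0)
w(-8)*5021 = 0*5021 = 0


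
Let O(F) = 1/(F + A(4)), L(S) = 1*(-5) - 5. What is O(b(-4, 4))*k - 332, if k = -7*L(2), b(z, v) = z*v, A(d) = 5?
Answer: -3722/11 ≈ -338.36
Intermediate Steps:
L(S) = -10 (L(S) = -5 - 5 = -10)
b(z, v) = v*z
O(F) = 1/(5 + F) (O(F) = 1/(F + 5) = 1/(5 + F))
k = 70 (k = -7*(-10) = 70)
O(b(-4, 4))*k - 332 = 70/(5 + 4*(-4)) - 332 = 70/(5 - 16) - 332 = 70/(-11) - 332 = -1/11*70 - 332 = -70/11 - 332 = -3722/11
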